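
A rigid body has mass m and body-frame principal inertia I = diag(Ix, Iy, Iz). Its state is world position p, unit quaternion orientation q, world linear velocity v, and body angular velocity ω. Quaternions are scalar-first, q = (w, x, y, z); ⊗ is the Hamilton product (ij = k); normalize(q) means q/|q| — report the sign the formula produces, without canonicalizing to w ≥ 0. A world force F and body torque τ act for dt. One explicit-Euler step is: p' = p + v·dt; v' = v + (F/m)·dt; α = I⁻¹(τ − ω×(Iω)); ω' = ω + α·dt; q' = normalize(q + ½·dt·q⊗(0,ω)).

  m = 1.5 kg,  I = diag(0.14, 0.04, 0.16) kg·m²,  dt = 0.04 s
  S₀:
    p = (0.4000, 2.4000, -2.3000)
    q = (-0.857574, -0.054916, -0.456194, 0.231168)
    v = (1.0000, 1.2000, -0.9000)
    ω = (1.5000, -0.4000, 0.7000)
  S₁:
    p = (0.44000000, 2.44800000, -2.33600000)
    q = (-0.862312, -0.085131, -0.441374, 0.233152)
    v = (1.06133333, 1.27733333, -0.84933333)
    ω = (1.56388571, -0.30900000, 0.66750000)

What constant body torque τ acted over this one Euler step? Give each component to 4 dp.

τ = (0.1900, 0.0700, -0.0700)

ω₁ − ω₀ = (0.06388571, 0.09100000, -0.03250000)
applied torque τ = (0.1900, 0.0700, -0.0700)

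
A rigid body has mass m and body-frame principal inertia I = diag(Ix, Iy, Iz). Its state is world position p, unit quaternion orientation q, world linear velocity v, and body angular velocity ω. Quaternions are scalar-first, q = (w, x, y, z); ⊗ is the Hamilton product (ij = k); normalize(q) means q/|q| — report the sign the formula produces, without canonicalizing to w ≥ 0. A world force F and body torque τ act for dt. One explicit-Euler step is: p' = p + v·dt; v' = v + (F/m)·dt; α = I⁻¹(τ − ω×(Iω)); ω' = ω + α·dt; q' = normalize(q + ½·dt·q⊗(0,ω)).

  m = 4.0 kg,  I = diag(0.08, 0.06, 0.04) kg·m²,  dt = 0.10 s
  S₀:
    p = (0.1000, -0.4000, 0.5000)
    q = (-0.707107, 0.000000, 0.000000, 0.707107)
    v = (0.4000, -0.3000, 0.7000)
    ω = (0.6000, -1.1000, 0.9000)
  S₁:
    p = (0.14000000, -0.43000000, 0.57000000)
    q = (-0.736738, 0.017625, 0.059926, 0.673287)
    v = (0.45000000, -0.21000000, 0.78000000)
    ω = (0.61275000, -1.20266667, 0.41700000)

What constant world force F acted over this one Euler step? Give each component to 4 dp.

F = (2.0000, 3.6000, 3.2000)

v₁ − v₀ = (0.05000000, 0.09000000, 0.08000000)
m·(v₁−v₀)/dt = (2.0000, 3.6000, 3.2000)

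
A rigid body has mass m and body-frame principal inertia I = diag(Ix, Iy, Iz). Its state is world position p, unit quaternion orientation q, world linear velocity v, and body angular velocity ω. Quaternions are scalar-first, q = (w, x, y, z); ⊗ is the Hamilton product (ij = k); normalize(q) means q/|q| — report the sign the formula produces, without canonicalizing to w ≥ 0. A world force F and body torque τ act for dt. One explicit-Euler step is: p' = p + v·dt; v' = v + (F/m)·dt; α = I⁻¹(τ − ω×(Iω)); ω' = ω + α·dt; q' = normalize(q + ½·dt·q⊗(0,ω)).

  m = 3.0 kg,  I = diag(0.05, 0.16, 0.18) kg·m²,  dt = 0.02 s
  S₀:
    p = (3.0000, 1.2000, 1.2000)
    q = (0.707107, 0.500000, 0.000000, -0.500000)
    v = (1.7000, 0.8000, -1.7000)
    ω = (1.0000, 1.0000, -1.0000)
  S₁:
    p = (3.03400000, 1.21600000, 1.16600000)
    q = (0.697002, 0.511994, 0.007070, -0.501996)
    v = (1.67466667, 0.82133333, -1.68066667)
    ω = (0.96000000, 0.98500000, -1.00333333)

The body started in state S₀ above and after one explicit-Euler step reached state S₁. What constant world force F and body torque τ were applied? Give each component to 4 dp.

velocity change Δv = (-0.02533333, 0.02133333, 0.01933333)
m·(v₁−v₀)/dt = (-3.8000, 3.2000, 2.9000)
rate change Δω = (-0.04000000, -0.01500000, -0.00333333)
τ = I·(Δω/dt) + ω₀×(Iω₀) = (-0.1200, 0.0100, 0.0800)

F = (-3.8000, 3.2000, 2.9000)
τ = (-0.1200, 0.0100, 0.0800)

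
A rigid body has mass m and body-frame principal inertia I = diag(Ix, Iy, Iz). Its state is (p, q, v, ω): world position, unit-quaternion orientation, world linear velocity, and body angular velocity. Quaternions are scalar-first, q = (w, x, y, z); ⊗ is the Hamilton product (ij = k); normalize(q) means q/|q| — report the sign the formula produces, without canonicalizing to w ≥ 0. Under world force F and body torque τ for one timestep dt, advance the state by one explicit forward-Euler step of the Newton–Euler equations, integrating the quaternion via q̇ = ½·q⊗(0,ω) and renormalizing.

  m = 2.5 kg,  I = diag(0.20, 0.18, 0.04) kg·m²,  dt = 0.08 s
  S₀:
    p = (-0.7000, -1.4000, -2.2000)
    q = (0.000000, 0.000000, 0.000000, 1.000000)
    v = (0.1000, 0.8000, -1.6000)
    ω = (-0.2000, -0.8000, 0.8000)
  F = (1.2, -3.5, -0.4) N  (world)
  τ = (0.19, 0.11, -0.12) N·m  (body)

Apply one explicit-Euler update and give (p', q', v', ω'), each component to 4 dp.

p' = (-0.6920, -1.3360, -2.3280)
q' = (-0.0320, 0.0320, -0.0080, 0.9989)
v' = (0.1384, 0.6880, -1.6128)
ω' = (-0.1598, -0.7397, 0.5664)

α = I⁻¹(τ − ω×Iω) = (0.5020, 0.7533, -2.9200)
ω + α·dt = (-0.1598, -0.7397, 0.5664)
Hamilton product q⊗(0,ω) = (-0.8000000, 0.8000000, -0.2000000, 0.0000000)
q' = normalize(q + ½dt·q⊗(0,ω)) = (-0.0320, 0.0320, -0.0080, 0.9989)
linear accel F/m = (0.4800, -1.4000, -0.1600)
p + v·dt = (-0.6920, -1.3360, -2.3280)
v' = v + a·dt = (0.1384, 0.6880, -1.6128)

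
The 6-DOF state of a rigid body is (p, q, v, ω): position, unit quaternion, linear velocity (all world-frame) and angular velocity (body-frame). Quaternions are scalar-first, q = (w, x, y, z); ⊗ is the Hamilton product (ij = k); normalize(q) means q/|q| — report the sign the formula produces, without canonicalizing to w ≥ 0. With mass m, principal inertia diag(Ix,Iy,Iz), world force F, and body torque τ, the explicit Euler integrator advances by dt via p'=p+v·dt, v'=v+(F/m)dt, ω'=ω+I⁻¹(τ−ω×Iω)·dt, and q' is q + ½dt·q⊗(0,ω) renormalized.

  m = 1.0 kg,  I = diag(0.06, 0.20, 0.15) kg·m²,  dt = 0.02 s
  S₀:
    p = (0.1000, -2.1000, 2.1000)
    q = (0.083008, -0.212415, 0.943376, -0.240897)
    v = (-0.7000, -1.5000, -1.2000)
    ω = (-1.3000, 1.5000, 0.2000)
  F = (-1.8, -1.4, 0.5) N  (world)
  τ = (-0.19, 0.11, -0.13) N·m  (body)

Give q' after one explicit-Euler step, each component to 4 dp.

q' = (0.0666, -0.2080, 0.9480, -0.2316)

Hamilton product q⊗(0,ω) = (-1.6430241, 0.4421103, 0.4801611, 0.9243679)
updated quaternion q' = (0.0666, -0.2080, 0.9480, -0.2316)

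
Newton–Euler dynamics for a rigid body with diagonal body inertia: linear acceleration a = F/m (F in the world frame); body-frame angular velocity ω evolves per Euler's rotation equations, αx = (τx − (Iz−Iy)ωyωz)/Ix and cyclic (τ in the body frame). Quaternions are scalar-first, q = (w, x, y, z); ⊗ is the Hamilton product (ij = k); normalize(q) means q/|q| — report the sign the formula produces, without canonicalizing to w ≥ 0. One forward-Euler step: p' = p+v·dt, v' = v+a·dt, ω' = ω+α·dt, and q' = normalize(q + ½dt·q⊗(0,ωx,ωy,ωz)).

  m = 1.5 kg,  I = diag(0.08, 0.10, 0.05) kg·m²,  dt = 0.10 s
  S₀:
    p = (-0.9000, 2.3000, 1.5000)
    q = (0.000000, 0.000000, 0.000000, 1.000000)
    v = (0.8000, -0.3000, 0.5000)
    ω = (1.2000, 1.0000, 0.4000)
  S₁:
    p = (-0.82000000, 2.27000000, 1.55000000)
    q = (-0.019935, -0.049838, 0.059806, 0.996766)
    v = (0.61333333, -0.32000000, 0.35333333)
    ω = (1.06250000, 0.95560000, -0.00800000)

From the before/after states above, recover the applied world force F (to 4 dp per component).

velocity change Δv = (-0.18666667, -0.02000000, -0.14666667)
m·(v₁−v₀)/dt = (-2.8000, -0.3000, -2.2000)

F = (-2.8000, -0.3000, -2.2000)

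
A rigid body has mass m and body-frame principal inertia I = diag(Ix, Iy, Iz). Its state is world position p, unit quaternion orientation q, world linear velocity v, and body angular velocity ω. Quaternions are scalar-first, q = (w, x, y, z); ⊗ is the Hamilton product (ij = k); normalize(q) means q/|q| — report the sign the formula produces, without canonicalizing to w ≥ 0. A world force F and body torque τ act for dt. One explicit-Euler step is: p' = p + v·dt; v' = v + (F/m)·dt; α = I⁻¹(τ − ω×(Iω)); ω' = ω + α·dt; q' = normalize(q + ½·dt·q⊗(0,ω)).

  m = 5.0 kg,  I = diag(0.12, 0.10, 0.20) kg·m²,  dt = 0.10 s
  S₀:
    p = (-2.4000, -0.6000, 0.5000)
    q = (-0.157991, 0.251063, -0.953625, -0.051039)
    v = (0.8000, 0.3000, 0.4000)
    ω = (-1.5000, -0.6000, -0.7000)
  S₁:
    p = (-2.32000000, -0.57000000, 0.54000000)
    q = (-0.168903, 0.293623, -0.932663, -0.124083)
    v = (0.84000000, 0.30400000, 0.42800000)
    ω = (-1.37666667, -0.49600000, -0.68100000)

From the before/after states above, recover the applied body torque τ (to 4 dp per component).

rate change Δω = (0.12333333, 0.10400000, 0.01900000)
gyro term ω₀×Iω₀ = (0.0420, -0.0840, -0.0180)
applied torque τ = (0.1900, 0.0200, 0.0200)

τ = (0.1900, 0.0200, 0.0200)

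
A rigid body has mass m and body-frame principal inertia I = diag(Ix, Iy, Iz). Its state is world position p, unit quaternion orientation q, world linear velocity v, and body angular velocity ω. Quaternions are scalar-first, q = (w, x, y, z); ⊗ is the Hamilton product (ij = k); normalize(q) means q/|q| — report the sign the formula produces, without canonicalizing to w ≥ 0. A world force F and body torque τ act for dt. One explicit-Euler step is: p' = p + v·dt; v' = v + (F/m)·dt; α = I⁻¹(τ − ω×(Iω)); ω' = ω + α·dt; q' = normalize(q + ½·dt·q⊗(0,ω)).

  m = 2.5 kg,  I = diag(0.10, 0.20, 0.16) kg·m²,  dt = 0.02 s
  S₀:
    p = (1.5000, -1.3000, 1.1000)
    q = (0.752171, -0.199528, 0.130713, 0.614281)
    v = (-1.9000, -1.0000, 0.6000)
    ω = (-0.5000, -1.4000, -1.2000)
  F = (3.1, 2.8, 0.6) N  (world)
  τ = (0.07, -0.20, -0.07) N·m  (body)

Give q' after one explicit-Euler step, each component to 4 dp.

q' = (0.7602, -0.1962, 0.1147, 0.6086)

Hamilton product q⊗(0,ω) = (0.8203714, 0.3270523, -1.5996135, -0.5579095)
q + ½dt·q⊗(0,ω), renormalized = (0.7602, -0.1962, 0.1147, 0.6086)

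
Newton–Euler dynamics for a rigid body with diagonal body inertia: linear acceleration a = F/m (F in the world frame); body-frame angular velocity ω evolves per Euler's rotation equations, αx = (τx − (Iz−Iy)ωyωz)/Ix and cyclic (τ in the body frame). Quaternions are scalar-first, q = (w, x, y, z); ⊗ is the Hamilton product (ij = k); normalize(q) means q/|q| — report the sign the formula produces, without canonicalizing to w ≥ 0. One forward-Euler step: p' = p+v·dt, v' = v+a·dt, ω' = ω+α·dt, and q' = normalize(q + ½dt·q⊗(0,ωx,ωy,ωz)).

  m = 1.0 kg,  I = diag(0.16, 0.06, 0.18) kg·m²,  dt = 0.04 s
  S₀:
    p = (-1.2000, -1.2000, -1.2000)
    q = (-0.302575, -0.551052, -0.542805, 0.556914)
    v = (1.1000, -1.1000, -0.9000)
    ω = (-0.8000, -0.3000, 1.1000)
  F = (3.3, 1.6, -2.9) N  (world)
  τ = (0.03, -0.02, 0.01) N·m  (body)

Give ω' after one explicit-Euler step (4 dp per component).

ω' = (-0.7826, -0.3251, 1.1076)

gyro term ω×Iω = (-0.0396, 0.0176, -0.0240)
α = I⁻¹(τ − ω×Iω) = (0.4350, -0.6267, 0.1889)
ω' = ω + α·dt = (-0.7826, -0.3251, 1.1076)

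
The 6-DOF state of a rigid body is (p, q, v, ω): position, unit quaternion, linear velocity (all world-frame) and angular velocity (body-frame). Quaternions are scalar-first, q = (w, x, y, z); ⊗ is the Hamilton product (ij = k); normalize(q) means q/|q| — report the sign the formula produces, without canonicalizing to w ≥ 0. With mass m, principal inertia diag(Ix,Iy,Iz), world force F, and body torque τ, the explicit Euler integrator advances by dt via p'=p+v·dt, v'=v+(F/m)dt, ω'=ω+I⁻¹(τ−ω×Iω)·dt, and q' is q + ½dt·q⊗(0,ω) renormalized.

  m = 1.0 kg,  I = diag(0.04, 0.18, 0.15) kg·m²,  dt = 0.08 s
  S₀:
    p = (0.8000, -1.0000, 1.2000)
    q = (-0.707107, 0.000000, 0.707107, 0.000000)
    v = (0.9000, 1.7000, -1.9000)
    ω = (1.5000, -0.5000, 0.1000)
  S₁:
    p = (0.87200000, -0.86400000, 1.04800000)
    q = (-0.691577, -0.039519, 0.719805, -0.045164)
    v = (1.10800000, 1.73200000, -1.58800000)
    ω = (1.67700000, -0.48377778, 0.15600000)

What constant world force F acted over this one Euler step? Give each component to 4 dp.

Δv = v₁−v₀ = (0.20800000, 0.03200000, 0.31200000)
applied force F = (2.6000, 0.4000, 3.9000)

F = (2.6000, 0.4000, 3.9000)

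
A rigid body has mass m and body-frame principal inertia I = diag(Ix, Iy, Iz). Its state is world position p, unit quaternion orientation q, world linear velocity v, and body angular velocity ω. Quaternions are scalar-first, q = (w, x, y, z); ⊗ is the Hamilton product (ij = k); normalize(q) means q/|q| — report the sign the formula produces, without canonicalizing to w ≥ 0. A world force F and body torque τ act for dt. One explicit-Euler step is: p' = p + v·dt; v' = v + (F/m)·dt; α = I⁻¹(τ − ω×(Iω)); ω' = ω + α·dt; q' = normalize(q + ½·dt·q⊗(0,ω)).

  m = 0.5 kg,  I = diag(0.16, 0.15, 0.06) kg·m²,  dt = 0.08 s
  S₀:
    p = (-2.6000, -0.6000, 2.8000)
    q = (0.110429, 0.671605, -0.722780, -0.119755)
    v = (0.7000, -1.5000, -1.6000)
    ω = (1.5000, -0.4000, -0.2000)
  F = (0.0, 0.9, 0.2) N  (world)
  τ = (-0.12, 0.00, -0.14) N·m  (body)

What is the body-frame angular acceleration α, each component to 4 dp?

α = (-0.7050, 0.2000, -2.4333)

ω×(Iω) gyroscopic = (-0.0072, -0.0300, 0.0060)
(τ − ω×Iω)/I = (-0.7050, 0.2000, -2.4333)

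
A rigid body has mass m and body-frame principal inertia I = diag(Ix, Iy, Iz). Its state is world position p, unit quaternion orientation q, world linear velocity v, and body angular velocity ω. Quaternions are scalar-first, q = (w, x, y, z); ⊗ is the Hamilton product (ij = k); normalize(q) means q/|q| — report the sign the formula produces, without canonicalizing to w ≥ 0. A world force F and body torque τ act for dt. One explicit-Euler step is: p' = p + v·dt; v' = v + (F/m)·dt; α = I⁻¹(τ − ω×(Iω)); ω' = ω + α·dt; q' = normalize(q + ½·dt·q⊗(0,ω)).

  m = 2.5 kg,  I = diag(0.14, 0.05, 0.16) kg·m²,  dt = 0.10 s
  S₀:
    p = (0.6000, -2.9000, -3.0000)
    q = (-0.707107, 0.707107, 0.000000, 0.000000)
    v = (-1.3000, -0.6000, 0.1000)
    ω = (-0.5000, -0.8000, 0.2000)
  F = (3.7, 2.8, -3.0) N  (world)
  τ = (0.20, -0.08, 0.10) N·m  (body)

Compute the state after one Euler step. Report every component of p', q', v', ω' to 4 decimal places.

α = I⁻¹(τ − ω×Iω) = (1.5543, -1.6400, 0.8500)
ω' = ω + α·dt = (-0.3446, -0.9640, 0.2850)
2q̇ = q⊗(0,ω) = (0.3535535, 0.3535535, 0.4242642, -0.7071070)
q + ½dt·q⊗(0,ω), renormalized = (-0.6886, 0.7239, 0.0212, -0.0353)
p' = p + v·dt = (0.4700, -2.9600, -2.9900)
new velocity v' = (-1.1520, -0.4880, -0.0200)

p' = (0.4700, -2.9600, -2.9900)
q' = (-0.6886, 0.7239, 0.0212, -0.0353)
v' = (-1.1520, -0.4880, -0.0200)
ω' = (-0.3446, -0.9640, 0.2850)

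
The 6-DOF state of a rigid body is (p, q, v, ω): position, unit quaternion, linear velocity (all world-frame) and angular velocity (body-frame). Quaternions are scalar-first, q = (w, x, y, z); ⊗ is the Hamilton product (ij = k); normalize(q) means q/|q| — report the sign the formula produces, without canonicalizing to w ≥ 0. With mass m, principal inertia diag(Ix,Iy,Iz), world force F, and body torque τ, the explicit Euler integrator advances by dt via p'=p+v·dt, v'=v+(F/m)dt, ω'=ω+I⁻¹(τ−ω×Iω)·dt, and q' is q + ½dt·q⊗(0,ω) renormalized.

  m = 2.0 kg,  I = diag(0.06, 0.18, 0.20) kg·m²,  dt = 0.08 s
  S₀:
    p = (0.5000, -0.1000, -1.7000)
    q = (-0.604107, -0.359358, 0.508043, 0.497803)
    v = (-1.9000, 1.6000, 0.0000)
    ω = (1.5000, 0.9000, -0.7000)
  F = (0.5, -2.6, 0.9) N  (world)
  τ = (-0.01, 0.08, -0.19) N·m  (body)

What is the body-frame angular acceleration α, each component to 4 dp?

gyro term ω×Iω = (-0.0126, 0.1470, 0.1620)
α = I⁻¹(τ − ω×Iω) = (0.0433, -0.3722, -1.7600)

α = (0.0433, -0.3722, -1.7600)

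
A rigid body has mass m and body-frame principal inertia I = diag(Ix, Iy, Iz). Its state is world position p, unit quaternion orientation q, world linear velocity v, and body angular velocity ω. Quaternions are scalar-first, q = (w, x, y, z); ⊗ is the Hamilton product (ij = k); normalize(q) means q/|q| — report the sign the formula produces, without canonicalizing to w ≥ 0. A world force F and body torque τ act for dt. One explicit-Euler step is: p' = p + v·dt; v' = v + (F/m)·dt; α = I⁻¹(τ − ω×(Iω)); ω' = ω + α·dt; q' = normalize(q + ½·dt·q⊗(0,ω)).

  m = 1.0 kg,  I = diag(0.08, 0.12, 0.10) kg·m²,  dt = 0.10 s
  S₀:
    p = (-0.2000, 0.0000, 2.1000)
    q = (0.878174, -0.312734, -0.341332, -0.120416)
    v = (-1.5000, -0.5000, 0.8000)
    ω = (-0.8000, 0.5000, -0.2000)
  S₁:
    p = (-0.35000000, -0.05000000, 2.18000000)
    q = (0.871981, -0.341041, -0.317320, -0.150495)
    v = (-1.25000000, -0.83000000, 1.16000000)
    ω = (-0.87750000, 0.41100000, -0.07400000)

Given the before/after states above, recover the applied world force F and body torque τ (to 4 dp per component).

F = (2.5000, -3.3000, 3.6000)
τ = (-0.0600, -0.1100, 0.1100)

Δω = ω₁−ω₀ = (-0.07750000, -0.08900000, 0.12600000)
precession coupling = (0.0020, -0.0032, -0.0160)
τ = I·(Δω/dt) + ω₀×(Iω₀) = (-0.0600, -0.1100, 0.1100)
velocity change Δv = (0.25000000, -0.33000000, 0.36000000)
m·(v₁−v₀)/dt = (2.5000, -3.3000, 3.6000)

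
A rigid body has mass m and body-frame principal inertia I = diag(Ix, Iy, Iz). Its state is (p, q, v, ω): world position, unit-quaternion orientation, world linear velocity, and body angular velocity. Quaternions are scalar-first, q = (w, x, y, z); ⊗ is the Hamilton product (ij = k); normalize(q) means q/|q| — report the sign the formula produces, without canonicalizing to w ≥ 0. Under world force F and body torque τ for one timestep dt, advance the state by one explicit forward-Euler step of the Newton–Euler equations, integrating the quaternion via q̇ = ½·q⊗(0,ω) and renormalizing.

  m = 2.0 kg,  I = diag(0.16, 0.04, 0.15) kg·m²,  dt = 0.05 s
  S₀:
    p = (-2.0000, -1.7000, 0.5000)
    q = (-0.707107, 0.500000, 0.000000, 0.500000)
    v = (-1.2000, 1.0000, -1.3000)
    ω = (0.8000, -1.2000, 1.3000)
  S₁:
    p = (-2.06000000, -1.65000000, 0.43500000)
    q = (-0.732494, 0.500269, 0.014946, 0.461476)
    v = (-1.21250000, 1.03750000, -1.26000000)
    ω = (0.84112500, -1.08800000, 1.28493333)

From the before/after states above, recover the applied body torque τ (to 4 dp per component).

ω₁ − ω₀ = (0.04112500, 0.11200000, -0.01506667)
gyro term ω₀×Iω₀ = (-0.1716, 0.0104, 0.1152)
applied torque τ = (-0.0400, 0.1000, 0.0700)

τ = (-0.0400, 0.1000, 0.0700)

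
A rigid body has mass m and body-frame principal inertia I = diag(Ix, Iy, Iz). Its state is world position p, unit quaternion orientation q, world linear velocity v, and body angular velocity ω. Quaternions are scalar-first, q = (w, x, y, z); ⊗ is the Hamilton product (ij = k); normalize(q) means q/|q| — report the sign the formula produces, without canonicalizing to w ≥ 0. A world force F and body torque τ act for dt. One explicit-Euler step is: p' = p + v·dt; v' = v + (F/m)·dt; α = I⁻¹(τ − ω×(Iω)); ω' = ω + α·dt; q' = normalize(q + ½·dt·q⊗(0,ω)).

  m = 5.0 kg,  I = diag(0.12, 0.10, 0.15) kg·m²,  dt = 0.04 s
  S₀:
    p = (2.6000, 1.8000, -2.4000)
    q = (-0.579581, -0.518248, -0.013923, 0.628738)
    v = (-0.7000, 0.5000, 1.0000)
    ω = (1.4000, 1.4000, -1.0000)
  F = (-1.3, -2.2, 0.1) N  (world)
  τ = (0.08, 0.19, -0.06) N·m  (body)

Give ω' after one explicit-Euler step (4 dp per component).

ω×(Iω) gyroscopic = (-0.0700, 0.0420, -0.0392)
angular accel α = (1.2500, 1.4800, -0.1387)
ω + α·dt = (1.4500, 1.4592, -1.0055)

ω' = (1.4500, 1.4592, -1.0055)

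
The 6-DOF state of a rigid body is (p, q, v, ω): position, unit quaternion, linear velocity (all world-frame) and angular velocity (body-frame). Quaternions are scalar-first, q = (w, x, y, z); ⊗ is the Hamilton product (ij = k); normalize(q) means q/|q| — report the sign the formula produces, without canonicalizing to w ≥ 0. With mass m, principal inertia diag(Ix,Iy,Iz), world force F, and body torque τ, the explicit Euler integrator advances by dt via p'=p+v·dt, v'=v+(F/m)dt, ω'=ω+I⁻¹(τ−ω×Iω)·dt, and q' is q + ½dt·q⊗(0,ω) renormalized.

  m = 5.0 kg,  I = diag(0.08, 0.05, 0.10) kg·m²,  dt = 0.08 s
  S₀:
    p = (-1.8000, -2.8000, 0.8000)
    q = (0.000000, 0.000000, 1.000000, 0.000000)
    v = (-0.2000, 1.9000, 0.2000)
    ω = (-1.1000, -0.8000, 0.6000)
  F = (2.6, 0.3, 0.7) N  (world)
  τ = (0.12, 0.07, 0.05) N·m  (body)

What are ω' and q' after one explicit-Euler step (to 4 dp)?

ω' = (-0.9560, -0.7091, 0.6611)
q' = (0.0319, 0.0240, 0.9982, 0.0439)

gyro term ω×Iω = (-0.0240, 0.0132, -0.0264)
angular accel α = (1.8000, 1.1360, 0.7640)
new body rate ω' = (-0.9560, -0.7091, 0.6611)
q⊗(0,ω) = (0.8000000, 0.6000000, 0.0000000, 1.1000000)
q' = normalize(q + ½dt·q⊗(0,ω)) = (0.0319, 0.0240, 0.9982, 0.0439)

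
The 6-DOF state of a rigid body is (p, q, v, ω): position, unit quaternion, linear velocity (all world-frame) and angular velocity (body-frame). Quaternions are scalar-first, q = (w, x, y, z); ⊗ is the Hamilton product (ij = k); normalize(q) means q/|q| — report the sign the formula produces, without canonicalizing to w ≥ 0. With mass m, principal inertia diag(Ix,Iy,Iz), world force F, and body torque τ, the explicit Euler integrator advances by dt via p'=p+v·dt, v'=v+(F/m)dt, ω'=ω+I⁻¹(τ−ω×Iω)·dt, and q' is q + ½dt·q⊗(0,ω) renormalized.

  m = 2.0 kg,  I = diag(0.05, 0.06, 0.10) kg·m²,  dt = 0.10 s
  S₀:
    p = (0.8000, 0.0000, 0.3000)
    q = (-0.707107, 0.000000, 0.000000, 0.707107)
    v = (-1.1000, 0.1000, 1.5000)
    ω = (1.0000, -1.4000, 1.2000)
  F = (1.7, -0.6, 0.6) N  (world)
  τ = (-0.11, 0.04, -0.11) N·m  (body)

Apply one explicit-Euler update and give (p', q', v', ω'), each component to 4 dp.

ω×(Iω) gyroscopic = (-0.0672, -0.0600, -0.0140)
angular accel α = (-0.8560, 1.6667, -0.9600)
ω + α·dt = (0.9144, -1.2333, 1.1040)
q⊗(0,ω) = (-0.8485284, 0.2828428, 1.6970568, -0.8485284)
updated quaternion q' = (-0.7454, 0.0141, 0.0844, 0.6611)
a = F/m = (0.8500, -0.3000, 0.3000)
p + v·dt = (0.6900, 0.0100, 0.4500)
v' = v + a·dt = (-1.0150, 0.0700, 1.5300)

p' = (0.6900, 0.0100, 0.4500)
q' = (-0.7454, 0.0141, 0.0844, 0.6611)
v' = (-1.0150, 0.0700, 1.5300)
ω' = (0.9144, -1.2333, 1.1040)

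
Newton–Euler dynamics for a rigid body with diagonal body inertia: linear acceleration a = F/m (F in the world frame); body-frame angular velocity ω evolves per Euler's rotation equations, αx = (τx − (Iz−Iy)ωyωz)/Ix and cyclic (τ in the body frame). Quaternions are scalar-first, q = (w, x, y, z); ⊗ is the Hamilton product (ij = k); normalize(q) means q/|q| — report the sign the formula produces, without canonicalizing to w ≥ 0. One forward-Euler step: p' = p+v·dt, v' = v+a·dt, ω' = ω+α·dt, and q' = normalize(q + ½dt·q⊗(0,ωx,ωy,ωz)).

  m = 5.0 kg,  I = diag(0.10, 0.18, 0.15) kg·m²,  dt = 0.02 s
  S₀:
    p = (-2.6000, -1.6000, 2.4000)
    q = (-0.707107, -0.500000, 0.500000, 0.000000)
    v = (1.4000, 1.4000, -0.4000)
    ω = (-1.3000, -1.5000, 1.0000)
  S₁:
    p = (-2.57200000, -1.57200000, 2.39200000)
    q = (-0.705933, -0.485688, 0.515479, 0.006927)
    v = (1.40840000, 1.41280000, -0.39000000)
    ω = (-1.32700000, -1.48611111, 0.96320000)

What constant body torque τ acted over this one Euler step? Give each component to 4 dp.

ω₁ − ω₀ = (-0.02700000, 0.01388889, -0.03680000)
τ = I·(Δω/dt) + ω₀×(Iω₀) = (-0.0900, 0.1900, -0.1200)

τ = (-0.0900, 0.1900, -0.1200)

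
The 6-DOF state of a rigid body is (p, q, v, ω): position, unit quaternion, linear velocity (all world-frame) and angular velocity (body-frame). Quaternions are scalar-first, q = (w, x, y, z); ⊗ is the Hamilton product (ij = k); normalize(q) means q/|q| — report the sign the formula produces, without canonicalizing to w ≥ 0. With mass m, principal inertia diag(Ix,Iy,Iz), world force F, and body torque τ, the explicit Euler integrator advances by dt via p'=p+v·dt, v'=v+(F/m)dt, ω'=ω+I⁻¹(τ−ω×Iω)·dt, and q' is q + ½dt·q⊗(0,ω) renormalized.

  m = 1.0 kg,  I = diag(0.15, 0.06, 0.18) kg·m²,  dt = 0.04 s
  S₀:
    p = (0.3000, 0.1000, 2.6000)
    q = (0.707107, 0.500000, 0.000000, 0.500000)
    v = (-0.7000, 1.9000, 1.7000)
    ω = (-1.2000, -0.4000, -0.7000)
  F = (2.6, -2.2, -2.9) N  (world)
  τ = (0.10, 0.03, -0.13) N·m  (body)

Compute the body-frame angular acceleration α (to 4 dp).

gyro term ω×Iω = (0.0336, -0.0252, -0.0432)
α = I⁻¹(τ − ω×Iω) = (0.4427, 0.9200, -0.4822)

α = (0.4427, 0.9200, -0.4822)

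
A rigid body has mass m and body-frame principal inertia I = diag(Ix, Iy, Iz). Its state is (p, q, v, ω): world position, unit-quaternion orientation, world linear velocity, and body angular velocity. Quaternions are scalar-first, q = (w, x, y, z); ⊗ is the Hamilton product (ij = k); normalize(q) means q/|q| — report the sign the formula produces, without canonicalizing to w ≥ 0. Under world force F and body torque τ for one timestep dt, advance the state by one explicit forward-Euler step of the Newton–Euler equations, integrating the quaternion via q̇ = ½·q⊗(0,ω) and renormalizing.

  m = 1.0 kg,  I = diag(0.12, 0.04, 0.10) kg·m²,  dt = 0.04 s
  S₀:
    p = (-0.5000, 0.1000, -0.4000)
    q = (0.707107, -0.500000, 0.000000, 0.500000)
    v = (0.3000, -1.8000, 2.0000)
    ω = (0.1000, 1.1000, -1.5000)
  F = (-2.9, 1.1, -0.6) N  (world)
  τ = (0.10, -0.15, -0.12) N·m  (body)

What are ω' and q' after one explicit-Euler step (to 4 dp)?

(τ − ω×Iω)/I = (1.6583, -3.6750, -1.1120)
ω' = ω + α·dt = (0.1663, 0.9530, -1.5445)
q⊗(0,ω) = (0.8000000, -0.4792893, 0.0778177, -1.6106605)
updated quaternion q' = (0.7226, -0.5092, 0.0016, 0.4675)

ω' = (0.1663, 0.9530, -1.5445)
q' = (0.7226, -0.5092, 0.0016, 0.4675)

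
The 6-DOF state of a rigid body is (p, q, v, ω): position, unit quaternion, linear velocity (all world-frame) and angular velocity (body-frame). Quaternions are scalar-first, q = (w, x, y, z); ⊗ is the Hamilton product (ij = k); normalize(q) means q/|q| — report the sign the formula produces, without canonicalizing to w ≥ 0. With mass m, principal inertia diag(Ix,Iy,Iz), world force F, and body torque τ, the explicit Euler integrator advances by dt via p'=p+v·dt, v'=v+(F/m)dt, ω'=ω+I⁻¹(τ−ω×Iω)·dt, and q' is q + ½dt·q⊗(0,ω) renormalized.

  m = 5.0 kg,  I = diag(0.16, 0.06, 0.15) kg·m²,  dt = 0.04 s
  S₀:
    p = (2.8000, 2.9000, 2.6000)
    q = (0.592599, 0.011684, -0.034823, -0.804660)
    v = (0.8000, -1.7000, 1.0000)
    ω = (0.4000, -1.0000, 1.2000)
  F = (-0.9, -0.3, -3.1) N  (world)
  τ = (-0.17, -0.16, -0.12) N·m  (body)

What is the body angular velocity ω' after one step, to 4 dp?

gyro term ω×Iω = (-0.1080, 0.0048, 0.0400)
(τ − ω×Iω)/I = (-0.3875, -2.7467, -1.0667)
ω + α·dt = (0.3845, -1.1099, 1.1573)

ω' = (0.3845, -1.1099, 1.1573)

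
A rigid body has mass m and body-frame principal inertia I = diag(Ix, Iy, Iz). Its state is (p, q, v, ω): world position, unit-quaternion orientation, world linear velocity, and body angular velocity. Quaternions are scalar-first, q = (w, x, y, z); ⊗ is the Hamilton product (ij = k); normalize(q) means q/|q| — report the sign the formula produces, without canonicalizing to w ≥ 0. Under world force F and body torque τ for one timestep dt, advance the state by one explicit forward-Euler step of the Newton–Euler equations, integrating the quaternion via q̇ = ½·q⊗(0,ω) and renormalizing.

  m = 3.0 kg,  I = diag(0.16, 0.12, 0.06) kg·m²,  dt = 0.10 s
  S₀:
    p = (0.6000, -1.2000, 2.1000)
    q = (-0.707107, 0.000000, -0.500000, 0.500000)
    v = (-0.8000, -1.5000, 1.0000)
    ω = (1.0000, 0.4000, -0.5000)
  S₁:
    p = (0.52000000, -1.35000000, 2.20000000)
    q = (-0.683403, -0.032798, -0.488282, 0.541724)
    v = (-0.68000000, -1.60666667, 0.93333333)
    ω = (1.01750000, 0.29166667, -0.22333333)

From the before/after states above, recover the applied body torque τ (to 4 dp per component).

τ = (0.0400, -0.1800, 0.1500)

ω₁ − ω₀ = (0.01750000, -0.10833333, 0.27666667)
τ = I·(Δω/dt) + ω₀×(Iω₀) = (0.0400, -0.1800, 0.1500)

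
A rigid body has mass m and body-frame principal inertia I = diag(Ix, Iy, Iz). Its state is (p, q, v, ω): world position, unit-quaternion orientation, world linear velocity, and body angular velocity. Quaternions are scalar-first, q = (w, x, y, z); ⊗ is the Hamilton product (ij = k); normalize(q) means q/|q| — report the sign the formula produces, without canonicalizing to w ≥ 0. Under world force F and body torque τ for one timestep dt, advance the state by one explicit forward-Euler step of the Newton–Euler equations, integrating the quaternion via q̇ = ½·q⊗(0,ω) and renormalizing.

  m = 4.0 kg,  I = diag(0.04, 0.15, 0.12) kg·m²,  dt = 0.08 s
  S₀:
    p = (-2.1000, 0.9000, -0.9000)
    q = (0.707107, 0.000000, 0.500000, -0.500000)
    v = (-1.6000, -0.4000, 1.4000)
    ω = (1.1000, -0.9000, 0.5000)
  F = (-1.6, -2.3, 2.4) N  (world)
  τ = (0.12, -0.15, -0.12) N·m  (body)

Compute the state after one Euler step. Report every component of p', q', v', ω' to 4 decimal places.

p' = (-2.2280, 0.8680, -0.7880)
q' = (0.7338, 0.0231, 0.4517, -0.5069)
v' = (-1.6320, -0.4460, 1.4480)
ω' = (1.3130, -0.9565, 0.4926)

new position p' = (-2.2280, 0.8680, -0.7880)
new velocity v' = (-1.6320, -0.4460, 1.4480)
(τ − ω×Iω)/I = (2.6625, -0.7067, -0.0925)
ω + α·dt = (1.3130, -0.9565, 0.4926)
Hamilton product q⊗(0,ω) = (0.7000000, 0.5778177, -1.1863963, -0.1964465)
q' = normalize(q + ½dt·q⊗(0,ω)) = (0.7338, 0.0231, 0.4517, -0.5069)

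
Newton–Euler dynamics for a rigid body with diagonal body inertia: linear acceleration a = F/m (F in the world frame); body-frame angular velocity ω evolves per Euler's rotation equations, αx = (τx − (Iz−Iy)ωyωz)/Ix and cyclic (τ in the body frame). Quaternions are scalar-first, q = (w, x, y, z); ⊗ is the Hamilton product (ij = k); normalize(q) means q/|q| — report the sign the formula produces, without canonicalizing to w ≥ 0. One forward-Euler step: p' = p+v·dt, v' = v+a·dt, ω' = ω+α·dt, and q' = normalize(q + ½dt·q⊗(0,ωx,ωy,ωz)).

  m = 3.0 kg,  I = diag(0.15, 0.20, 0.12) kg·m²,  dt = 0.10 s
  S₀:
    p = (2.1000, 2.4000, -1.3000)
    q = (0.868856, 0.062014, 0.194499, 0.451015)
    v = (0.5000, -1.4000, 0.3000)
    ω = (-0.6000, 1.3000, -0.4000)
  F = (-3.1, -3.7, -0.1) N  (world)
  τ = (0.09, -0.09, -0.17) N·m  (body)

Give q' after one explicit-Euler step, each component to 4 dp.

q' = (0.8647, 0.0027, 0.2380, 0.4423)

2q̇ = q⊗(0,ω) = (-0.0352343, -1.1854327, 0.8837094, -0.1502248)
q + ½dt·q⊗(0,ω), renormalized = (0.8647, 0.0027, 0.2380, 0.4423)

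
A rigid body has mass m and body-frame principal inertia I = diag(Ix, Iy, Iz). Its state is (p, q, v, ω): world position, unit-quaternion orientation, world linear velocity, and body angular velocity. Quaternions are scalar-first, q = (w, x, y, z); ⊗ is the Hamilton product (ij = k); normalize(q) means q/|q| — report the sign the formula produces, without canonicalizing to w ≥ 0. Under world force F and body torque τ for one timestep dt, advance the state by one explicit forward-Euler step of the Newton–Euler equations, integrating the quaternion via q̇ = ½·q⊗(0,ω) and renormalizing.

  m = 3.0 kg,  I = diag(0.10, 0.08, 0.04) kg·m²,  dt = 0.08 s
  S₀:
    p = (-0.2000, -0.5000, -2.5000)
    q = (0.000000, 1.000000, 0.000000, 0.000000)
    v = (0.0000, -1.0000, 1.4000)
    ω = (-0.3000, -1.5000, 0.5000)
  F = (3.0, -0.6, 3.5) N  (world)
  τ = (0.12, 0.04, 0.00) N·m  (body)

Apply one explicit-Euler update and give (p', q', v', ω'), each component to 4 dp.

p' = (-0.2000, -0.5800, -2.3880)
q' = (0.0120, 0.9979, -0.0200, -0.0599)
v' = (0.0800, -1.0160, 1.4933)
ω' = (-0.2280, -1.4510, 0.5180)

gyro term ω×Iω = (0.0300, -0.0090, -0.0090)
α = I⁻¹(τ − ω×Iω) = (0.9000, 0.6125, 0.2250)
ω + α·dt = (-0.2280, -1.4510, 0.5180)
q⊗(0,ω) = (0.3000000, 0.0000000, -0.5000000, -1.5000000)
q' = normalize(q + ½dt·q⊗(0,ω)) = (0.0120, 0.9979, -0.0200, -0.0599)
a = (1.0000, -0.2000, 1.1667)
p + v·dt = (-0.2000, -0.5800, -2.3880)
v' = v + a·dt = (0.0800, -1.0160, 1.4933)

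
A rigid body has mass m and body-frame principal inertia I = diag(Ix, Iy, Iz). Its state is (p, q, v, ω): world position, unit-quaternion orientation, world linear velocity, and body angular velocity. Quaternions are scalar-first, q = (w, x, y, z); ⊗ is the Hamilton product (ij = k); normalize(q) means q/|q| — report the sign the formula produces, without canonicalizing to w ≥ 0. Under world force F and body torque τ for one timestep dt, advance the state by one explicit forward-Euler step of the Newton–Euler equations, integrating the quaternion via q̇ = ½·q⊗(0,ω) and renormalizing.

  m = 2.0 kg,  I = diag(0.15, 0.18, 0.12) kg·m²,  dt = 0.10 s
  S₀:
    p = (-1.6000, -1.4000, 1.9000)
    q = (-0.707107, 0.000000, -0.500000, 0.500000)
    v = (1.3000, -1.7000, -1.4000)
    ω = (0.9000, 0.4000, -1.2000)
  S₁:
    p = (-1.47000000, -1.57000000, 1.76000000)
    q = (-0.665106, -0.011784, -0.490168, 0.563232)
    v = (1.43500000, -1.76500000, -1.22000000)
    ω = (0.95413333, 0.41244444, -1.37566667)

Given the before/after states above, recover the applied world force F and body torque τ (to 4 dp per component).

rate change Δω = (0.05413333, 0.01244444, -0.17566667)
I·α + gyro = (0.1100, -0.0100, -0.2000)
velocity change Δv = (0.13500000, -0.06500000, 0.18000000)
applied force F = (2.7000, -1.3000, 3.6000)

F = (2.7000, -1.3000, 3.6000)
τ = (0.1100, -0.0100, -0.2000)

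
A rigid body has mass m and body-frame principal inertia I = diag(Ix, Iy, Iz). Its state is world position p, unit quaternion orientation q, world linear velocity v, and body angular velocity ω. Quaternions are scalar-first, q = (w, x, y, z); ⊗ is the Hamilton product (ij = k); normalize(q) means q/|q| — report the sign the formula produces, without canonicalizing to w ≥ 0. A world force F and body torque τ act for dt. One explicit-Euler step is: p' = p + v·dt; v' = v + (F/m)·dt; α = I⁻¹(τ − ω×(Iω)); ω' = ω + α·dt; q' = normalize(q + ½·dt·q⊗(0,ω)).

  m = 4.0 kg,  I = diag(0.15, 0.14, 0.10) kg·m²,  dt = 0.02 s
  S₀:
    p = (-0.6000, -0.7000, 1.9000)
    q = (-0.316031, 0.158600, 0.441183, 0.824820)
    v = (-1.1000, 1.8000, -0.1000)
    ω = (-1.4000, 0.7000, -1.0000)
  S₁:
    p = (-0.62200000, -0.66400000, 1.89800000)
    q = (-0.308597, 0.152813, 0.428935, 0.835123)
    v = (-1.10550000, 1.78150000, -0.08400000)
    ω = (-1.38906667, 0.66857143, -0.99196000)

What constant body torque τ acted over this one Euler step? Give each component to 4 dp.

ω₁ − ω₀ = (0.01093333, -0.03142857, 0.00804000)
ω₀×(Iω₀) = (0.0280, 0.0700, 0.0098)
applied torque τ = (0.1100, -0.1500, 0.0500)

τ = (0.1100, -0.1500, 0.0500)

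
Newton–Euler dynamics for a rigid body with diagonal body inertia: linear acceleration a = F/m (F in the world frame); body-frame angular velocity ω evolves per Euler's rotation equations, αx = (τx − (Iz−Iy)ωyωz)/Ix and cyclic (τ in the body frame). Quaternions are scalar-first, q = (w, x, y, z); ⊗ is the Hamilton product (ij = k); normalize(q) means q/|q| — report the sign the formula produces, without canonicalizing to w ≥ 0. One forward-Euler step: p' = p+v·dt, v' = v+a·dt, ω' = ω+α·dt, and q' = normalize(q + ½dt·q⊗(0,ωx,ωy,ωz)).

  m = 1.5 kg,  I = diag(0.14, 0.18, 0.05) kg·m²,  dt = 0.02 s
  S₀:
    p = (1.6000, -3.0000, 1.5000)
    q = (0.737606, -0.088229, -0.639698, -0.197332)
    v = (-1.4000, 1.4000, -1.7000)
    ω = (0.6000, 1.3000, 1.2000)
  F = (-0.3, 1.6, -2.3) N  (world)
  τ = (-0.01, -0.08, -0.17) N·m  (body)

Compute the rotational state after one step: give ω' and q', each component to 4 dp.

gyro term ω×Iω = (-0.2028, 0.0648, 0.0312)
angular accel α = (1.3771, -0.8044, -4.0240)
ω' = ω + α·dt = (0.6275, 1.2839, 1.1195)
q⊗(0,ω) = (1.1213432, -0.0685424, 0.9463634, 1.1542483)
updated quaternion q' = (0.7487, -0.0889, -0.6301, -0.1858)

ω' = (0.6275, 1.2839, 1.1195)
q' = (0.7487, -0.0889, -0.6301, -0.1858)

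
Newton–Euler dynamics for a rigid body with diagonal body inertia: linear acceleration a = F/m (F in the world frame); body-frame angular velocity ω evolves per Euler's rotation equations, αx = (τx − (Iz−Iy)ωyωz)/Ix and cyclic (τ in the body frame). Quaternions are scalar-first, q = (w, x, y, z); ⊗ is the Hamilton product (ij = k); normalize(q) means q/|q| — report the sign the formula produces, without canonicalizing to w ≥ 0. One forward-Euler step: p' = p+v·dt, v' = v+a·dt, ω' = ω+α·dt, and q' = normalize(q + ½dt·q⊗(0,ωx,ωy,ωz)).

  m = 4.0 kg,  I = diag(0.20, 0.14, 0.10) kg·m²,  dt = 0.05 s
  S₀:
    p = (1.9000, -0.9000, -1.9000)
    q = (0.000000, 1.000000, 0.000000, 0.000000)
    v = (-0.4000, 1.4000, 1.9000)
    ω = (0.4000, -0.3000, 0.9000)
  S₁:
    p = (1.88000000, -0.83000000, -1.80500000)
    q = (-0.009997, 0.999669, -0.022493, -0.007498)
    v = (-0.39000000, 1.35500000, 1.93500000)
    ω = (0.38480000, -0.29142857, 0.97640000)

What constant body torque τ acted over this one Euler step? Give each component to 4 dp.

Δω = ω₁−ω₀ = (-0.01520000, 0.00857143, 0.07640000)
I·α + gyro = (-0.0500, 0.0600, 0.1600)

τ = (-0.0500, 0.0600, 0.1600)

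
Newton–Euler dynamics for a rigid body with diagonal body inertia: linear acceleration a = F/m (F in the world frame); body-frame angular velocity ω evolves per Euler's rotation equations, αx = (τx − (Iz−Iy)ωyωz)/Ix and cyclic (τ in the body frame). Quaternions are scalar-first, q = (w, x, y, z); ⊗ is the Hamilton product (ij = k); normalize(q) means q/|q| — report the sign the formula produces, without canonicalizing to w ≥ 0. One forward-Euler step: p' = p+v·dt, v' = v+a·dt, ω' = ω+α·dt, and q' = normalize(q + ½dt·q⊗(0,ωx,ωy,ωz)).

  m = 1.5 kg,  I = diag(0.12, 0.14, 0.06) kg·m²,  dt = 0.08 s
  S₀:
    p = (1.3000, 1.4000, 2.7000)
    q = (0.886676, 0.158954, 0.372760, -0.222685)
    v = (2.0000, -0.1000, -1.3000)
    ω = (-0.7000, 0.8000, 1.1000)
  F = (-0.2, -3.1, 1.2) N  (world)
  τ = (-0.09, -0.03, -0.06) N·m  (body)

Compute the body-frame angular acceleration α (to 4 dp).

precession coupling ω×(Iω) = (-0.0704, -0.0462, -0.0112)
angular accel α = (-0.1633, 0.1157, -0.8133)

α = (-0.1633, 0.1157, -0.8133)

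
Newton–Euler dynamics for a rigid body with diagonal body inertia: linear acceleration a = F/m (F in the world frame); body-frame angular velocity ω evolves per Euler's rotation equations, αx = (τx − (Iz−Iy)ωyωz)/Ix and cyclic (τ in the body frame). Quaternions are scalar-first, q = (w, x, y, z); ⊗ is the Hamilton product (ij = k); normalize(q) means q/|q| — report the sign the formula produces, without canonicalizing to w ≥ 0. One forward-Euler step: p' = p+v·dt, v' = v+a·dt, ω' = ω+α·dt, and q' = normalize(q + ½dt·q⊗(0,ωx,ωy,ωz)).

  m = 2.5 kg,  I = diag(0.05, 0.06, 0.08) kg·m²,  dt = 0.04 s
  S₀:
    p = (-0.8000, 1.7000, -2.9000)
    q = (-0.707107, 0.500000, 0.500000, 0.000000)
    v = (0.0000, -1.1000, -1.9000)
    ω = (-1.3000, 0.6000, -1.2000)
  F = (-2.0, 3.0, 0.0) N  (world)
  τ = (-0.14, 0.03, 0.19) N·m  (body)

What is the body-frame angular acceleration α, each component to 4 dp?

ω×(Iω) gyroscopic = (-0.0144, -0.0468, -0.0078)
angular accel α = (-2.5120, 1.2800, 2.4725)

α = (-2.5120, 1.2800, 2.4725)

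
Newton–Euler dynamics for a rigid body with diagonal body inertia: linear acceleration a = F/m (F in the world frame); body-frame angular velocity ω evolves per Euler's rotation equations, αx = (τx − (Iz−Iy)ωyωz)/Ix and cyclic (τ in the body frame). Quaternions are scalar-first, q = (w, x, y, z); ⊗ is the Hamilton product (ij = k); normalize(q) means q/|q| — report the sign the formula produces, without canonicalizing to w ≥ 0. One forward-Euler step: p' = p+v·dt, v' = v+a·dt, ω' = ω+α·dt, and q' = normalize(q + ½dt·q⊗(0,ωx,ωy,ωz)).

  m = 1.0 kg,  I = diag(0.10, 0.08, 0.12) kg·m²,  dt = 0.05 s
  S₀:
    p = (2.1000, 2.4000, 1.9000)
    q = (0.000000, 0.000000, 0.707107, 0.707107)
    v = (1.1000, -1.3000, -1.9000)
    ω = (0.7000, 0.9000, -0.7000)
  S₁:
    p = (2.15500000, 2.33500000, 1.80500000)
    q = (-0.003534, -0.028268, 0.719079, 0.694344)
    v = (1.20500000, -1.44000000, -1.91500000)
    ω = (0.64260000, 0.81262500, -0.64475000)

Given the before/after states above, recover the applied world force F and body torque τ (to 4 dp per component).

Δω = ω₁−ω₀ = (-0.05740000, -0.08737500, 0.05525000)
ω₀×(Iω₀) = (-0.0252, 0.0098, -0.0126)
applied torque τ = (-0.1400, -0.1300, 0.1200)
Δv = v₁−v₀ = (0.10500000, -0.14000000, -0.01500000)
m·(v₁−v₀)/dt = (2.1000, -2.8000, -0.3000)

F = (2.1000, -2.8000, -0.3000)
τ = (-0.1400, -0.1300, 0.1200)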